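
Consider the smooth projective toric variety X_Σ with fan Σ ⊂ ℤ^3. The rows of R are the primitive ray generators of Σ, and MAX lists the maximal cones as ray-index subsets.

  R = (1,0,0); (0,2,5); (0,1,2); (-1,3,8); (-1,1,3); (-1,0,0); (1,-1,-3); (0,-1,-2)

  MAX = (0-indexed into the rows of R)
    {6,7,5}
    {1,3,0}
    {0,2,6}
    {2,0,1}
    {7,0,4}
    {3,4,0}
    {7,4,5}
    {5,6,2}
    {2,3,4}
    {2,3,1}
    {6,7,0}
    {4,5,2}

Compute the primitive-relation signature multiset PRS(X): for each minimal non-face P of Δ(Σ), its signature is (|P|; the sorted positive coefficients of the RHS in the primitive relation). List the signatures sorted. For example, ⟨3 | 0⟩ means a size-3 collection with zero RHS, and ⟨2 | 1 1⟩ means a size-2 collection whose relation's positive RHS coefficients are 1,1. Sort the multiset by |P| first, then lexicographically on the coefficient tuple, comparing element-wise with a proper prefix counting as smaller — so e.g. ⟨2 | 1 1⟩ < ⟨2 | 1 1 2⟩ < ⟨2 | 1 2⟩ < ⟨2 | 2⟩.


Δ(Σ) — 8 vertices, 12 min non-faces:

  {0,5}:  v_{0} + v_{5} = 0 — sig = ⟨2 | 0⟩
  {2,7}:  v_{2} + v_{7} = 0 — sig = ⟨2 | 0⟩
  {4,6}:  v_{4} + v_{6} = 0 — sig = ⟨2 | 0⟩
  {1,4}:  v_{1} + v_{4} = v_{3} — sig = ⟨2 | 1⟩
  {3,6}:  v_{3} + v_{6} = v_{1} — sig = ⟨2 | 1⟩
  {1,5}:  v_{1} + v_{5} = v_{2} + v_{4} — sig = ⟨2 | 1 1⟩
  {1,6}:  v_{1} + v_{6} = v_{0} + v_{2} — sig = ⟨2 | 1 1⟩
  {1,7}:  v_{1} + v_{7} = v_{0} + v_{4} — sig = ⟨2 | 1 1⟩
  {3,5}:  v_{3} + v_{5} = v_{2} + 2·v_{4} — sig = ⟨2 | 1 2⟩
  {3,7}:  v_{3} + v_{7} = v_{0} + 2·v_{4} — sig = ⟨2 | 1 2⟩
  {0,2,4}:  v_{0} + v_{2} + v_{4} = v_{1} — sig = ⟨3 | 1⟩
  {0,2,3}:  v_{0} + v_{2} + v_{3} = 2·v_{1} — sig = ⟨3 | 2⟩

so the primitive-relation signature multiset is
    ⟨2 | 0⟩
    ⟨2 | 0⟩
    ⟨2 | 0⟩
    ⟨2 | 1⟩
    ⟨2 | 1⟩
    ⟨2 | 1 1⟩
    ⟨2 | 1 1⟩
    ⟨2 | 1 1⟩
    ⟨2 | 1 2⟩
    ⟨2 | 1 2⟩
    ⟨3 | 1⟩
    ⟨3 | 2⟩


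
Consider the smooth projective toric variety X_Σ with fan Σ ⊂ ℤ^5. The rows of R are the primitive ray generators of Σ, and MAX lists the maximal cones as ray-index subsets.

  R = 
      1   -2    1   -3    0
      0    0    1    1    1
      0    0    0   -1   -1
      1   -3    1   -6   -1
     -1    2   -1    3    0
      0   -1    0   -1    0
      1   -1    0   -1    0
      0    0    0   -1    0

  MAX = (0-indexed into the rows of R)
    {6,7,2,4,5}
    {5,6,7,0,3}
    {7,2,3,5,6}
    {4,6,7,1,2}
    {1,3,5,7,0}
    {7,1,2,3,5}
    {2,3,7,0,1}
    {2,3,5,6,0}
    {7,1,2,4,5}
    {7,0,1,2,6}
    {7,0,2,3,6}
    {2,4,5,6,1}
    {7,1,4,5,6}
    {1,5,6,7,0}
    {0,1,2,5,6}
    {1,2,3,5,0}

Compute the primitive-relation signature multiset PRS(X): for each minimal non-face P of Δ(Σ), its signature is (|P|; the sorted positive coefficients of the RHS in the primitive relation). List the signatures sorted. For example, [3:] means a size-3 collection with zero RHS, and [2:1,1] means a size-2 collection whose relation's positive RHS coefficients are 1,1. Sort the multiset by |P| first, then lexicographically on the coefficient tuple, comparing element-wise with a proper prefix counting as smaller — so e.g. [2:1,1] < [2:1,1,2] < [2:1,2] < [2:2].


|primitive collections| = 5. Relations:

  P={0,4}:  v_{0} + v_{4} = 0  ⟹  sig = [2:]
  P={3,4}:  v_{3} + v_{4} = v_{2} + v_{5} + v_{7}  ⟹  sig = [2:1,1,1]
  P={1,3,6}:  v_{1} + v_{3} + v_{6} = 2·v_{0}  ⟹  sig = [3:2]
  P={0,2,5,7}:  v_{0} + v_{2} + v_{5} + v_{7} = v_{3}  ⟹  sig = [4:1]
  P={1,2,5,6,7}:  v_{1} + v_{2} + v_{5} + v_{6} + v_{7} = v_{0}  ⟹  sig = [5:1]

Sorted signature multiset PRS(X):
[[2:], [2:1,1,1], [3:2], [4:1], [5:1]]


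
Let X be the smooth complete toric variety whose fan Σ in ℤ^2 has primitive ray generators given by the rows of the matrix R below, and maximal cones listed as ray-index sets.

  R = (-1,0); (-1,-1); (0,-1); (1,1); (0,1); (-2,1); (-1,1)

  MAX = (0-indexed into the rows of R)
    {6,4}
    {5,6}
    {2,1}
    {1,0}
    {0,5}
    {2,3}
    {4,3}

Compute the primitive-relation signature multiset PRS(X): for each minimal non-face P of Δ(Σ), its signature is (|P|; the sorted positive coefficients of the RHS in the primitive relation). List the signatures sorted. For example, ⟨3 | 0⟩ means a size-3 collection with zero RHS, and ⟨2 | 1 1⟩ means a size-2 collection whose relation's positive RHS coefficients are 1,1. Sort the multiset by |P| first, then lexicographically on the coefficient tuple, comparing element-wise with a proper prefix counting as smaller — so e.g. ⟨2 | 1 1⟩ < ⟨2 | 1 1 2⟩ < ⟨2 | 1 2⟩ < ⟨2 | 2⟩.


14 minimal non-faces of Δ(Σ) (on 7 rays):

  P = {1,3}:  v_{1} + v_{3} = 0 ; sig = ⟨2 | 0⟩
  P = {2,4}:  v_{2} + v_{4} = 0 ; sig = ⟨2 | 0⟩
  P = {0,2}:  v_{0} + v_{2} = v_{1} ; sig = ⟨2 | 1⟩
  P = {0,3}:  v_{0} + v_{3} = v_{4} ; sig = ⟨2 | 1⟩
  P = {0,4}:  v_{0} + v_{4} = v_{6} ; sig = ⟨2 | 1⟩
  P = {0,6}:  v_{0} + v_{6} = v_{5} ; sig = ⟨2 | 1⟩
  P = {1,4}:  v_{1} + v_{4} = v_{0} ; sig = ⟨2 | 1⟩
  P = {2,6}:  v_{2} + v_{6} = v_{0} ; sig = ⟨2 | 1⟩
  P = {3,5}:  v_{3} + v_{5} = v_{4} + v_{6} ; sig = ⟨2 | 1 1⟩
  P = {1,6}:  v_{1} + v_{6} = 2·v_{0} ; sig = ⟨2 | 2⟩
  P = {2,5}:  v_{2} + v_{5} = 2·v_{0} ; sig = ⟨2 | 2⟩
  P = {3,6}:  v_{3} + v_{6} = 2·v_{4} ; sig = ⟨2 | 2⟩
  P = {4,5}:  v_{4} + v_{5} = 2·v_{6} ; sig = ⟨2 | 2⟩
  P = {1,5}:  v_{1} + v_{5} = 3·v_{0} ; sig = ⟨2 | 3⟩

Signatures (|P|; sorted positive RHS coefficients), sorted:
[⟨2 | 0⟩, ⟨2 | 0⟩, ⟨2 | 1⟩, ⟨2 | 1⟩, ⟨2 | 1⟩, ⟨2 | 1⟩, ⟨2 | 1⟩, ⟨2 | 1⟩, ⟨2 | 1 1⟩, ⟨2 | 2⟩, ⟨2 | 2⟩, ⟨2 | 2⟩, ⟨2 | 2⟩, ⟨2 | 3⟩]


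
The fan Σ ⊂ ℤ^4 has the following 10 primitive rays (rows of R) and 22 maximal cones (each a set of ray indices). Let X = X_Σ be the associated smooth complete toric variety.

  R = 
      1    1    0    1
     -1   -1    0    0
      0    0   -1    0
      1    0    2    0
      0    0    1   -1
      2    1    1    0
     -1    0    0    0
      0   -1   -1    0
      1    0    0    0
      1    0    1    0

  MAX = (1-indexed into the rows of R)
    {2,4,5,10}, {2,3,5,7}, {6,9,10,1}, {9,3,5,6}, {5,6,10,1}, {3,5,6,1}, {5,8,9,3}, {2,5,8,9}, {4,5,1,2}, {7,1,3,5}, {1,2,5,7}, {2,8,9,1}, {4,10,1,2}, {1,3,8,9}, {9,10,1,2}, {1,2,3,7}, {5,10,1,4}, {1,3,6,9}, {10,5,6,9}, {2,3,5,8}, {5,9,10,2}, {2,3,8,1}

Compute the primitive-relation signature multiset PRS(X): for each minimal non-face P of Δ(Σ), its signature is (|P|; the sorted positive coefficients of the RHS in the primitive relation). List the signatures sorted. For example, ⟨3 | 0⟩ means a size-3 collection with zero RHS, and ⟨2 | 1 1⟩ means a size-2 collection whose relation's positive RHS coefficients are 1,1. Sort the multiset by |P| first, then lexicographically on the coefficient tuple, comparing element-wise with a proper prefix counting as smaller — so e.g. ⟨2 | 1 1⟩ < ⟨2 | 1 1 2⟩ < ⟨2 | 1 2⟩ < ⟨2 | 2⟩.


Δ(Σ) — 10 vertices, 18 min non-faces:

  P={7,9}:  v_{7} + v_{9} = 0 — sig = ⟨2 | 0⟩
  P={2,6}:  v_{2} + v_{6} = v_{10} — sig = ⟨2 | 1⟩
  P={3,4}:  v_{3} + v_{4} = v_{10} — sig = ⟨2 | 1⟩
  P={3,10}:  v_{3} + v_{10} = v_{9} — sig = ⟨2 | 1⟩
  P={6,7}:  v_{6} + v_{7} = v_{1} + v_{5} — sig = ⟨2 | 1 1⟩
  P={7,8}:  v_{7} + v_{8} = v_{2} + v_{3} — sig = ⟨2 | 1 1⟩
  P={4,8}:  v_{4} + v_{8} = v_{2} + v_{9} + v_{10} — sig = ⟨2 | 1 1 1⟩
  P={7,10}:  v_{7} + v_{10} = v_{1} + v_{2} + v_{5} — sig = ⟨2 | 1 1 1⟩
  P={4,6}:  v_{4} + v_{6} = v_{1} + v_{5} + 2·v_{10} — sig = ⟨2 | 1 1 2⟩
  P={8,10}:  v_{8} + v_{10} = v_{2} + 2·v_{9} — sig = ⟨2 | 1 2⟩
  P={4,9}:  v_{4} + v_{9} = 2·v_{10} — sig = ⟨2 | 2⟩
  P={6,8}:  v_{6} + v_{8} = 2·v_{9} — sig = ⟨2 | 2⟩
  P={4,7}:  v_{4} + v_{7} = 2·v_{1} + 2·v_{2} + 2·v_{5} — sig = ⟨2 | 2 2 2⟩
  P={1,5,8}:  v_{1} + v_{5} + v_{8} = v_{9} — sig = ⟨3 | 1⟩
  P={1,5,9}:  v_{1} + v_{5} + v_{9} = v_{6} — sig = ⟨3 | 1⟩
  P={2,3,9}:  v_{2} + v_{3} + v_{9} = v_{8} — sig = ⟨3 | 1⟩
  P={1,2,3,5}:  v_{1} + v_{2} + v_{3} + v_{5} = 0 — sig = ⟨4 | 0⟩
  P={1,2,5,10}:  v_{1} + v_{2} + v_{5} + v_{10} = v_{4} — sig = ⟨4 | 1⟩

Signatures (|P|; sorted positive RHS coefficients), sorted:
[⟨2 | 0⟩, ⟨2 | 1⟩, ⟨2 | 1⟩, ⟨2 | 1⟩, ⟨2 | 1 1⟩, ⟨2 | 1 1⟩, ⟨2 | 1 1 1⟩, ⟨2 | 1 1 1⟩, ⟨2 | 1 1 2⟩, ⟨2 | 1 2⟩, ⟨2 | 2⟩, ⟨2 | 2⟩, ⟨2 | 2 2 2⟩, ⟨3 | 1⟩, ⟨3 | 1⟩, ⟨3 | 1⟩, ⟨4 | 0⟩, ⟨4 | 1⟩]


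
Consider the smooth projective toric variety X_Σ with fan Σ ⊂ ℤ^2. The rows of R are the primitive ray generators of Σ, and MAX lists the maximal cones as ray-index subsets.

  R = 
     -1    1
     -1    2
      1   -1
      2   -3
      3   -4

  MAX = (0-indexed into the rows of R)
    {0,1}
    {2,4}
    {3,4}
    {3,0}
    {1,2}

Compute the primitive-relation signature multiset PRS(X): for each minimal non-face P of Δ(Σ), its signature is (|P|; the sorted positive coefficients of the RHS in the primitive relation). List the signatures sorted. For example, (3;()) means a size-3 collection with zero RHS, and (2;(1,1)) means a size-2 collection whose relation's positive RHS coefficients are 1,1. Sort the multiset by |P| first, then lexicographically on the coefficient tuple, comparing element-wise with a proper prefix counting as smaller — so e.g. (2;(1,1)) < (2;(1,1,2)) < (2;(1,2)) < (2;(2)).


Minimal non-faces — 5 found among 5 rays, 5 max cones:

  P = {0,2}:  v_{0} + v_{2} = 0 ; sig = (2;())
  P = {0,4}:  v_{0} + v_{4} = v_{3} ; sig = (2;(1))
  P = {1,3}:  v_{1} + v_{3} = v_{2} ; sig = (2;(1))
  P = {2,3}:  v_{2} + v_{3} = v_{4} ; sig = (2;(1))
  P = {1,4}:  v_{1} + v_{4} = 2·v_{2} ; sig = (2;(2))

so the primitive-relation signature multiset is
    |P|=2: 5 collections, coeffs (), (1), (1), (1), (2)


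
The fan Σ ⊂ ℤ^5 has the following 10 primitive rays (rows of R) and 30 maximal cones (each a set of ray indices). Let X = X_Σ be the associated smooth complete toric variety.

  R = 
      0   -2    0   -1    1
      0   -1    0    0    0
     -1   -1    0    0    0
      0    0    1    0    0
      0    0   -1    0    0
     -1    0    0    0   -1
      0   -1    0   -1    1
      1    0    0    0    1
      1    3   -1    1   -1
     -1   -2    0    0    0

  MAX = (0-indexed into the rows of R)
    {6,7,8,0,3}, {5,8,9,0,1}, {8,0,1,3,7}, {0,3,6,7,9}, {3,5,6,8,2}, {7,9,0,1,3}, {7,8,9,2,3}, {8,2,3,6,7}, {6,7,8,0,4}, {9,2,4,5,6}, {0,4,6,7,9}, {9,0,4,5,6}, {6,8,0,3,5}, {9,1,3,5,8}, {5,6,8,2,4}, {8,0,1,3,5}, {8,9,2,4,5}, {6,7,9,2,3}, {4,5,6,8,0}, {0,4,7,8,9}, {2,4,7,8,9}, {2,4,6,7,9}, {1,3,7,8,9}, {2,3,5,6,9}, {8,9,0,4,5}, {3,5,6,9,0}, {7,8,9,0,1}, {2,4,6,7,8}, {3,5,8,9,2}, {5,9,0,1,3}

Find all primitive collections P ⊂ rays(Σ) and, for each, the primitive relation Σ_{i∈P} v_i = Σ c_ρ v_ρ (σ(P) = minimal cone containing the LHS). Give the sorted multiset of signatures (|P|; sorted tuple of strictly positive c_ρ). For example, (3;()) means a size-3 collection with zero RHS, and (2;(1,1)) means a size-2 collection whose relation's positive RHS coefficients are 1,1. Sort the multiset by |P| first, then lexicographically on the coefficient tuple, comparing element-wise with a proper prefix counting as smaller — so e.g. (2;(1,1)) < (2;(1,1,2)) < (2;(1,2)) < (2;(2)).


8 minimal non-faces of Δ(Σ) (on 10 rays):

  • {3,4}:  v_{3} + v_{4} = 0  →  sig = (2;())
  • {5,7}:  v_{5} + v_{7} = 0  →  sig = (2;())
  • {1,2}:  v_{1} + v_{2} = v_{9}  →  sig = (2;(1))
  • {1,6}:  v_{1} + v_{6} = v_{0}  →  sig = (2;(1))
  • {0,2}:  v_{0} + v_{2} = v_{6} + v_{9}  →  sig = (2;(1,1))
  • {1,4}:  v_{1} + v_{4} = v_{0} + v_{8} + v_{9}  →  sig = (2;(1,1,1))
  • {6,8,9}:  v_{6} + v_{8} + v_{9} = v_{4}  →  sig = (3;(1))
  • {0,3,8,9}:  v_{0} + v_{3} + v_{8} + v_{9} = v_{1}  →  sig = (4;(1))

Sorted signature multiset PRS(X):
    |P|=2: 6 collections, coeffs (), (), (1), (1), (1,1), (1,1,1)
    |P|=3: 1 collection, coeffs (1)
    |P|=4: 1 collection, coeffs (1)


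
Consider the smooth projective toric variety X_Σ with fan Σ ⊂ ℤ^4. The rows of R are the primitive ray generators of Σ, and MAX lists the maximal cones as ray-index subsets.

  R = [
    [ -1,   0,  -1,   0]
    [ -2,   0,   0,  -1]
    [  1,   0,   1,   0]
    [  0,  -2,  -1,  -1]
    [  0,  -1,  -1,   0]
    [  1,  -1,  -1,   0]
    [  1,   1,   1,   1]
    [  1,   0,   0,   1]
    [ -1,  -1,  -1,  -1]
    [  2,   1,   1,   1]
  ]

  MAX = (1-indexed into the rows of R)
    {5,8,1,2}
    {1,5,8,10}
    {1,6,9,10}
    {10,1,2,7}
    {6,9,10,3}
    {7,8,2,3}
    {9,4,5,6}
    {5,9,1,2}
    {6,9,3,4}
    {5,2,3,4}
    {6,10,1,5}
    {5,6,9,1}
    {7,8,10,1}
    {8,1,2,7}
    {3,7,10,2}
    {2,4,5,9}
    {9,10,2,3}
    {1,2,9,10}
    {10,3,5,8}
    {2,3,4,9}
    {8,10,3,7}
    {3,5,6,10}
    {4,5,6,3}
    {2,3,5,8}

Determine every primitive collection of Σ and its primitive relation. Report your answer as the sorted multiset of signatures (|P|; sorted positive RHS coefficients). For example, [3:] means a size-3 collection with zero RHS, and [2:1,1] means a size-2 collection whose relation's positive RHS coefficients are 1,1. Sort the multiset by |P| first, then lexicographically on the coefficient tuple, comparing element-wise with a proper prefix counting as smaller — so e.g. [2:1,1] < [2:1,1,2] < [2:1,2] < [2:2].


15 minimal non-faces of Δ(Σ) (on 10 rays):

  P = {1,3}:  v_{1} + v_{3} = 0  ⇒ sig = [2:]
  P = {7,9}:  v_{7} + v_{9} = 0  ⇒ sig = [2:]
  P = {2,6}:  v_{2} + v_{6} = v_{9}  ⇒ sig = [2:1]
  P = {5,7}:  v_{5} + v_{7} = v_{8}  ⇒ sig = [2:1]
  P = {8,9}:  v_{8} + v_{9} = v_{5}  ⇒ sig = [2:1]
  P = {1,4}:  v_{1} + v_{4} = v_{5} + v_{9}  ⇒ sig = [2:1,1]
  P = {4,7}:  v_{4} + v_{7} = v_{3} + v_{5}  ⇒ sig = [2:1,1]
  P = {4,10}:  v_{4} + v_{10} = v_{3} + v_{6}  ⇒ sig = [2:1,1]
  P = {6,7}:  v_{6} + v_{7} = v_{5} + v_{10}  ⇒ sig = [2:1,1]
  P = {4,8}:  v_{4} + v_{8} = v_{3} + 2·v_{5}  ⇒ sig = [2:1,2]
  P = {6,8}:  v_{6} + v_{8} = 2·v_{5} + v_{10}  ⇒ sig = [2:1,2]
  P = {2,5,10}:  v_{2} + v_{5} + v_{10} = 0  ⇒ sig = [3:]
  P = {2,8,10}:  v_{2} + v_{8} + v_{10} = v_{7}  ⇒ sig = [3:1]
  P = {3,5,9}:  v_{3} + v_{5} + v_{9} = v_{4}  ⇒ sig = [3:1]
  P = {5,9,10}:  v_{5} + v_{9} + v_{10} = v_{6}  ⇒ sig = [3:1]

Hence PRS(X_Σ) =
    [2:]
    [2:]
    [2:1]
    [2:1]
    [2:1]
    [2:1,1]
    [2:1,1]
    [2:1,1]
    [2:1,1]
    [2:1,2]
    [2:1,2]
    [3:]
    [3:1]
    [3:1]
    [3:1]


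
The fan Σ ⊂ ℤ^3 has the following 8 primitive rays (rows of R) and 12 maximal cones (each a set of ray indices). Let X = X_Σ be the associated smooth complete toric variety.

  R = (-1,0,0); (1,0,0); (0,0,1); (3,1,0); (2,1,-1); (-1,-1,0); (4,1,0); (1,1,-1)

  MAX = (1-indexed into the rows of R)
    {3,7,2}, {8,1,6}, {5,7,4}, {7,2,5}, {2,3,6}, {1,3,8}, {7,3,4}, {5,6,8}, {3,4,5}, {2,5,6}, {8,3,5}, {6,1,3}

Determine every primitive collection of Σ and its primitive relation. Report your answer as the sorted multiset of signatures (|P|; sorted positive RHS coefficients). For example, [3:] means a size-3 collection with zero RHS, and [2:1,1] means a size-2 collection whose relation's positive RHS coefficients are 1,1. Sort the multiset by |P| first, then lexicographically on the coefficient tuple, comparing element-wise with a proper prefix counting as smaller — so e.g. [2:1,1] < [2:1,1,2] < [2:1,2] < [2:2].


14 collections generate NE(X_Σ); each relation:

  P={1,2}:  v_{1} + v_{2} = 0  so sig = [2:]
  P={1,5}:  v_{1} + v_{5} = v_{8}  so sig = [2:1]
  P={1,7}:  v_{1} + v_{7} = v_{4}  so sig = [2:1]
  P={2,4}:  v_{2} + v_{4} = v_{7}  so sig = [2:1]
  P={2,8}:  v_{2} + v_{8} = v_{5}  so sig = [2:1]
  P={1,4}:  v_{1} + v_{4} = v_{3} + v_{5}  so sig = [2:1,1]
  P={7,8}:  v_{7} + v_{8} = v_{4} + v_{5}  so sig = [2:1,1]
  P={4,8}:  v_{4} + v_{8} = v_{3} + 2·v_{5}  so sig = [2:1,2]
  P={4,6}:  v_{4} + v_{6} = 2·v_{2}  so sig = [2:2]
  P={6,7}:  v_{6} + v_{7} = 3·v_{2}  so sig = [2:3]
  P={3,6,8}:  v_{3} + v_{6} + v_{8} = 0  so sig = [3:]
  P={2,3,5}:  v_{2} + v_{3} + v_{5} = v_{4}  so sig = [3:1]
  P={3,5,6}:  v_{3} + v_{5} + v_{6} = v_{2}  so sig = [3:1]
  P={3,5,7}:  v_{3} + v_{5} + v_{7} = 2·v_{4}  so sig = [3:2]

so the primitive-relation signature multiset is
{ [2:],  [2:1] ×4,  [2:1,1] ×2,  [2:1,2],  [2:2],  [2:3],  [3:],  [3:1] ×2,  [3:2] }


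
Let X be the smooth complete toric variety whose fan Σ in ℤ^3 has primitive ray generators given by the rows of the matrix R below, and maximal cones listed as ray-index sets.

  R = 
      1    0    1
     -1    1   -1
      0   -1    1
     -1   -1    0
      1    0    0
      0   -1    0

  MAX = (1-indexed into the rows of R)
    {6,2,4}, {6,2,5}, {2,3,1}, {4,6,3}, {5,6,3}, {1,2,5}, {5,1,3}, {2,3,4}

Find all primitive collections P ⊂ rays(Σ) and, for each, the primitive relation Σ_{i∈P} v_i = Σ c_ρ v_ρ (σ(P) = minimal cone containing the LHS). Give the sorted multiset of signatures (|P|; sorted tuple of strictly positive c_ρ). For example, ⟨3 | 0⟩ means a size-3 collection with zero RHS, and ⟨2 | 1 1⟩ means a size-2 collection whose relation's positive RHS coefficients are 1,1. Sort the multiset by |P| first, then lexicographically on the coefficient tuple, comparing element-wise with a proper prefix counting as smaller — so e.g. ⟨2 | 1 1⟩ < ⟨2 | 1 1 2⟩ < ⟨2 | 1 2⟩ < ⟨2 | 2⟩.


The 5 primitive collections of Σ (r=6, n=3):

  P={1,4}:  v_{1} + v_{4} = v_{3}  ⇒ sig = ⟨2 | 1⟩
  P={4,5}:  v_{4} + v_{5} = v_{6}  ⇒ sig = ⟨2 | 1⟩
  P={1,6}:  v_{1} + v_{6} = v_{3} + v_{5}  ⇒ sig = ⟨2 | 1 1⟩
  P={2,3,5}:  v_{2} + v_{3} + v_{5} = 0  ⇒ sig = ⟨3 | 0⟩
  P={2,3,6}:  v_{2} + v_{3} + v_{6} = v_{4}  ⇒ sig = ⟨3 | 1⟩

Sorted signature multiset PRS(X):
    |P|=2: 3 collections, coeffs (1), (1), (1,1)
    |P|=3: 2 collections, coeffs (), (1)


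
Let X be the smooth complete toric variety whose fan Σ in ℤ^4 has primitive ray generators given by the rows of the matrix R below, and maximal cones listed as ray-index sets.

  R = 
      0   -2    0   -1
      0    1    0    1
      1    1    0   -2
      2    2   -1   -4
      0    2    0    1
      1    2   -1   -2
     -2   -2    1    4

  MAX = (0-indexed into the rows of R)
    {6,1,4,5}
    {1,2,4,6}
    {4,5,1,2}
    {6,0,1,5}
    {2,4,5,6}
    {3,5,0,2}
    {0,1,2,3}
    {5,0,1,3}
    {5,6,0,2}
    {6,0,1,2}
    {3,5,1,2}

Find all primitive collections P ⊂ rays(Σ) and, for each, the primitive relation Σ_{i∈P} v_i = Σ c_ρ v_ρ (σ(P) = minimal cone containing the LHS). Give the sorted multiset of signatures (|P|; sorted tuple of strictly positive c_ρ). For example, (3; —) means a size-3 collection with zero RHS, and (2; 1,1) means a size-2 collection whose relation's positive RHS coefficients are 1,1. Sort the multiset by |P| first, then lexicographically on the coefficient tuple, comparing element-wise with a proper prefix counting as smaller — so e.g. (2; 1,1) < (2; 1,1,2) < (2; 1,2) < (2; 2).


|primitive collections| = 5. Relations:

  P = {0,4}:  v_{0} + v_{4} = 0  →  sig = (2; —)
  P = {3,6}:  v_{3} + v_{6} = 0  →  sig = (2; —)
  P = {3,4}:  v_{3} + v_{4} = v_{1} + v_{2} + v_{5}  →  sig = (2; 1,1,1)
  P = {0,1,2,5}:  v_{0} + v_{1} + v_{2} + v_{5} = v_{3}  →  sig = (4; 1)
  P = {1,2,5,6}:  v_{1} + v_{2} + v_{5} + v_{6} = v_{4}  →  sig = (4; 1)

Sorted signature multiset PRS(X):
    |P|=2: 3 collections, coeffs (), (), (1,1,1)
    |P|=4: 2 collections, coeffs (1), (1)


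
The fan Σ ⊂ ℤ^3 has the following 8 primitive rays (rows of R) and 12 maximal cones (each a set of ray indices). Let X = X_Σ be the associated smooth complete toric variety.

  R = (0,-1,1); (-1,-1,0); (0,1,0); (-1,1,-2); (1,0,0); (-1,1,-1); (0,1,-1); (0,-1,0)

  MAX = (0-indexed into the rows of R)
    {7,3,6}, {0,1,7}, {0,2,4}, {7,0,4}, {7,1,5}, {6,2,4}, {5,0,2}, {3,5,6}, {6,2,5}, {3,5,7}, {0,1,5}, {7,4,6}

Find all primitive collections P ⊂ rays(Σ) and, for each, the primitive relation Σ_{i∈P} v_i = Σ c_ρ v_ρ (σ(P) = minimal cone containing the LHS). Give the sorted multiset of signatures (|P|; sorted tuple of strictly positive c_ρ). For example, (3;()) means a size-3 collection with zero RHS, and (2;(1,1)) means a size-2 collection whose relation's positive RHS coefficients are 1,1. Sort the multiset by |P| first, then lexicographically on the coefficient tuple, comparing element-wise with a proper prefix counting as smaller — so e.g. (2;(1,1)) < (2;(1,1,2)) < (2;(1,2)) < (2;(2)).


12 minimal non-faces of Δ(Σ) (on 8 rays):

  {0,6}:  v_{0} + v_{6} = 0  →  sig = (2;())
  {2,7}:  v_{2} + v_{7} = 0  →  sig = (2;())
  {1,4}:  v_{1} + v_{4} = v_{7}  →  sig = (2;(1))
  {4,5}:  v_{4} + v_{5} = v_{6}  →  sig = (2;(1))
  {0,3}:  v_{0} + v_{3} = v_{5} + v_{7}  →  sig = (2;(1,1))
  {1,2}:  v_{1} + v_{2} = v_{0} + v_{5}  →  sig = (2;(1,1))
  {1,6}:  v_{1} + v_{6} = v_{5} + v_{7}  →  sig = (2;(1,1))
  {2,3}:  v_{2} + v_{3} = v_{5} + v_{6}  →  sig = (2;(1,1))
  {3,4}:  v_{3} + v_{4} = 2·v_{6} + v_{7}  →  sig = (2;(1,2))
  {1,3}:  v_{1} + v_{3} = 2·v_{5} + 2·v_{7}  →  sig = (2;(2,2))
  {0,5,7}:  v_{0} + v_{5} + v_{7} = v_{1}  →  sig = (3;(1))
  {5,6,7}:  v_{5} + v_{6} + v_{7} = v_{3}  →  sig = (3;(1))

Hence PRS(X_Σ) =
    (2;())
    (2;())
    (2;(1))
    (2;(1))
    (2;(1,1))
    (2;(1,1))
    (2;(1,1))
    (2;(1,1))
    (2;(1,2))
    (2;(2,2))
    (3;(1))
    (3;(1))


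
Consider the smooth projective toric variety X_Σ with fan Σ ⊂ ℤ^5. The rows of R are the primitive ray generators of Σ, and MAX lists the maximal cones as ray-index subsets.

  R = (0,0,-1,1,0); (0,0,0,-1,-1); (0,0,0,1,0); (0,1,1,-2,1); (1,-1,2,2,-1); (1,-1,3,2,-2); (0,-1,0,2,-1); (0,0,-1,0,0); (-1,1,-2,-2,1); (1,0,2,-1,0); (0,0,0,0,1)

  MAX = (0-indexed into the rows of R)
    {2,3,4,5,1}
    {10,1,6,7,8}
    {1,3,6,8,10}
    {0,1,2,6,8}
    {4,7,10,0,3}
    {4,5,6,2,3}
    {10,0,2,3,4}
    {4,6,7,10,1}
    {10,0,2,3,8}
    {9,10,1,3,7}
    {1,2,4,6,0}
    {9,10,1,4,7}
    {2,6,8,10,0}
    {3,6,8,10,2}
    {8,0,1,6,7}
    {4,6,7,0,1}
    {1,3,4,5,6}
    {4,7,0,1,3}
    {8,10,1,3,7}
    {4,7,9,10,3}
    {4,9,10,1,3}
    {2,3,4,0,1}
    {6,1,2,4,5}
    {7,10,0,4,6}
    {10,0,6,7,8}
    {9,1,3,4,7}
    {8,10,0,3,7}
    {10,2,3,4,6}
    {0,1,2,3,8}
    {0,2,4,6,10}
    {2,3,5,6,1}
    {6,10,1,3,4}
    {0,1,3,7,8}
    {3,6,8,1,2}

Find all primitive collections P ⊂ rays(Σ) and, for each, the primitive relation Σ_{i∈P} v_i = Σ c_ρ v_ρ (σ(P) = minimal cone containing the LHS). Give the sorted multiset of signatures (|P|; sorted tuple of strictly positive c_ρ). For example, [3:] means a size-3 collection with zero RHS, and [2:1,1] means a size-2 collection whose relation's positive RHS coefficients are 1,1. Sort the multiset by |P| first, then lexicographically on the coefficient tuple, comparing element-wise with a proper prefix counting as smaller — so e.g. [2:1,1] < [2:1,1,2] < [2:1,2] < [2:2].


17 minimal non-faces of Δ(Σ) (on 11 rays):

  {4,8}:  v_{4} + v_{8} = 0 — sig = [2:]
  {2,7}:  v_{2} + v_{7} = v_{0} — sig = [2:1]
  {2,9}:  v_{2} + v_{9} = v_{3} + v_{4} + v_{7} — sig = [2:1,1,1]
  {5,7}:  v_{5} + v_{7} = v_{1} + v_{2} + v_{4} — sig = [2:1,1,1]
  {5,10}:  v_{5} + v_{10} = v_{3} + v_{4} + v_{6} — sig = [2:1,1,1]
  {6,9}:  v_{6} + v_{9} = v_{1} + v_{4} + v_{10} — sig = [2:1,1,1]
  {5,8}:  v_{5} + v_{8} = v_{1} + v_{2} + v_{3} + v_{6} — sig = [2:1,1,1,1]
  {8,9}:  v_{8} + v_{9} = v_{1} + v_{3} + v_{7} + v_{10} — sig = [2:1,1,1,1]
  {0,5}:  v_{0} + v_{5} = v_{1} + 2·v_{2} + v_{4} — sig = [2:1,1,2]
  {0,9}:  v_{0} + v_{9} = v_{3} + v_{4} + 2·v_{7} — sig = [2:1,1,2]
  {5,9}:  v_{5} + v_{9} = v_{1} + v_{3} + 2·v_{4} — sig = [2:1,1,2]
  {1,2,10}:  v_{1} + v_{2} + v_{10} = 0 — sig = [3:]
  {3,6,7}:  v_{3} + v_{6} + v_{7} = 0 — sig = [3:]
  {0,1,10}:  v_{0} + v_{1} + v_{10} = v_{7} — sig = [3:1]
  {0,3,6}:  v_{0} + v_{3} + v_{6} = v_{2} — sig = [3:1]
  {1,2,3,4,6}:  v_{1} + v_{2} + v_{3} + v_{4} + v_{6} = v_{5} — sig = [5:1]
  {1,3,4,7,10}:  v_{1} + v_{3} + v_{4} + v_{7} + v_{10} = v_{9} — sig = [5:1]

Sorted signature multiset PRS(X):
    [2:]
    [2:1]
    [2:1,1,1]
    [2:1,1,1]
    [2:1,1,1]
    [2:1,1,1]
    [2:1,1,1,1]
    [2:1,1,1,1]
    [2:1,1,2]
    [2:1,1,2]
    [2:1,1,2]
    [3:]
    [3:]
    [3:1]
    [3:1]
    [5:1]
    [5:1]


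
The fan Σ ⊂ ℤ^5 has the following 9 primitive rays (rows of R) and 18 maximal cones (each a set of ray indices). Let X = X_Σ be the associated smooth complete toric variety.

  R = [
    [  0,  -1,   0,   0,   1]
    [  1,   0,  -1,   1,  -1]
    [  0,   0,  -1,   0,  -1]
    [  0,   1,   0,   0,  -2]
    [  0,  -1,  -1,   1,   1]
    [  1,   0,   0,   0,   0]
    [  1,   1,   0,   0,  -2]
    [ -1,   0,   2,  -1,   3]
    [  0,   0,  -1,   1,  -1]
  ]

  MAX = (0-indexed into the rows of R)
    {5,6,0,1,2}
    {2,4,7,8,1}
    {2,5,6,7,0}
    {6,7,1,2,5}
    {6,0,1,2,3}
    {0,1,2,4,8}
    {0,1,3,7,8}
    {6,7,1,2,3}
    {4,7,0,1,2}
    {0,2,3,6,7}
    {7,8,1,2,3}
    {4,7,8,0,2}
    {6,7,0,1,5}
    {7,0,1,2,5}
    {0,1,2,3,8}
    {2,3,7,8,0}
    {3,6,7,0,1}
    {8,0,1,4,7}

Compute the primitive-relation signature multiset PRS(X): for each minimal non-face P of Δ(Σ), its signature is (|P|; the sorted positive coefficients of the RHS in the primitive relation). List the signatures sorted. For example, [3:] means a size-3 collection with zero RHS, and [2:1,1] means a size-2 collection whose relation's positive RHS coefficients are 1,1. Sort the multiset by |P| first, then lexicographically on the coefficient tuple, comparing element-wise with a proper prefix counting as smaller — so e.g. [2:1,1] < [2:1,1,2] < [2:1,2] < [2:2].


Σ has 9 primitive collections:

  {3,4}:  v_{3} + v_{4} = v_{8} ; sig = [2:1]
  {3,5}:  v_{3} + v_{5} = v_{6} ; sig = [2:1]
  {4,6}:  v_{4} + v_{6} = v_{1} ; sig = [2:1]
  {5,8}:  v_{5} + v_{8} = v_{1} ; sig = [2:1]
  {6,8}:  v_{6} + v_{8} = v_{1} + v_{3} ; sig = [2:1,1]
  {4,5}:  v_{4} + v_{5} = v_{0} + 2·v_{1} + v_{2} + v_{7} ; sig = [2:1,1,1,2]
  {0,1,2,3,7}:  v_{0} + v_{1} + v_{2} + v_{3} + v_{7} = 0 ; sig = [5:]
  {0,1,2,6,7}:  v_{0} + v_{1} + v_{2} + v_{6} + v_{7} = v_{5} ; sig = [5:1]
  {0,1,2,7,8}:  v_{0} + v_{1} + v_{2} + v_{7} + v_{8} = v_{4} ; sig = [5:1]

Hence PRS(X_Σ) =
{ [2:1] ×4,  [2:1,1],  [2:1,1,1,2],  [5:],  [5:1] ×2 }


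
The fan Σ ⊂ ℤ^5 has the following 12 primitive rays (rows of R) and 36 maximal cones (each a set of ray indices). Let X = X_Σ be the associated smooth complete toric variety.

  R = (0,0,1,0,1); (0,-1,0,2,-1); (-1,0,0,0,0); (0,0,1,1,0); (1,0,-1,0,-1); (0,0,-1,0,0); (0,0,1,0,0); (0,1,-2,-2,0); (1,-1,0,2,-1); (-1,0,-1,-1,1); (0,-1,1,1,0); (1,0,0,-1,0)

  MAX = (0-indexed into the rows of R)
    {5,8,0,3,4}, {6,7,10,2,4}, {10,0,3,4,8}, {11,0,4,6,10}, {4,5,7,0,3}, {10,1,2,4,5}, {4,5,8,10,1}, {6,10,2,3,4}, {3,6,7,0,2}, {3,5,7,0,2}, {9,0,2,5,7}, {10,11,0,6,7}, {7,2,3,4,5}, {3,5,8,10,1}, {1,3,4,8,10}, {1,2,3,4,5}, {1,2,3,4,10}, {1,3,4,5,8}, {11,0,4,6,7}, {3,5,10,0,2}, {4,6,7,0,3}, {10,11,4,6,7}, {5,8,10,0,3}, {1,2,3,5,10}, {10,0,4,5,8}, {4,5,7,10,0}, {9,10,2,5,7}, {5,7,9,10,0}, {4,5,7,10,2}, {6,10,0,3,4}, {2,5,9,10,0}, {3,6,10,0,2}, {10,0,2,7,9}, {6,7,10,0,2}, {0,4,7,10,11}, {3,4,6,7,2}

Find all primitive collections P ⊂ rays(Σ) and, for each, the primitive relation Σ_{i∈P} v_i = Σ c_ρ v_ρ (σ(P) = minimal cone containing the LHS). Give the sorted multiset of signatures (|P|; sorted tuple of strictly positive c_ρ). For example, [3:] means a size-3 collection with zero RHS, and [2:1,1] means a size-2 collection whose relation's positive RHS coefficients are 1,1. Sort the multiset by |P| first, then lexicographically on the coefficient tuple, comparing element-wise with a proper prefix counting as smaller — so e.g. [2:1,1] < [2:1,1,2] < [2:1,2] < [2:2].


23 minimal non-faces of Δ(Σ) (on 12 rays):

  • {5,6}:  v_{5} + v_{6} = 0 — sig = [2:]
  • {2,8}:  v_{2} + v_{8} = v_{1} — sig = [2:1]
  • {1,11}:  v_{1} + v_{11} = v_{4} + v_{10} — sig = [2:1,1]
  • {7,8}:  v_{7} + v_{8} = v_{4} + v_{5} — sig = [2:1,1]
  • {0,1}:  v_{0} + v_{1} = v_{3} + v_{5} + v_{10} — sig = [2:1,1,1]
  • {1,7}:  v_{1} + v_{7} = v_{2} + v_{4} + v_{5} — sig = [2:1,1,1]
  • {2,11}:  v_{2} + v_{11} = v_{6} + v_{7} + v_{10} — sig = [2:1,1,1]
  • {3,9}:  v_{3} + v_{9} = v_{0} + v_{2} + v_{5} — sig = [2:1,1,1]
  • {3,11}:  v_{3} + v_{11} = v_{0} + v_{4} + v_{6} — sig = [2:1,1,1]
  • {4,9}:  v_{4} + v_{9} = v_{5} + v_{7} + v_{10} — sig = [2:1,1,1]
  • {6,8}:  v_{6} + v_{8} = v_{3} + v_{4} + v_{10} — sig = [2:1,1,1]
  • {1,6}:  v_{1} + v_{6} = v_{2} + v_{3} + v_{4} + v_{10} — sig = [2:1,1,1,1]
  • {5,11}:  v_{5} + v_{11} = v_{0} + v_{4} + v_{7} + v_{10} — sig = [2:1,1,1,1]
  • {6,9}:  v_{6} + v_{9} = v_{0} + v_{2} + v_{7} + v_{10} — sig = [2:1,1,1,1]
  • {1,9}:  v_{1} + v_{9} = v_{2} + 2·v_{5} + v_{10} — sig = [2:1,1,2]
  • {8,11}:  v_{8} + v_{11} = v_{0} + 2·v_{4} + v_{10} — sig = [2:1,1,2]
  • {8,9}:  v_{8} + v_{9} = 2·v_{5} + v_{10} — sig = [2:1,2]
  • {9,11}:  v_{9} + v_{11} = v_{0} + 2·v_{7} + 2·v_{10} — sig = [2:1,2,2]
  • {0,2,4}:  v_{0} + v_{2} + v_{4} = 0 — sig = [3:]
  • {3,7,10}:  v_{3} + v_{7} + v_{10} = 0 — sig = [3:]
  • {3,4,5,10}:  v_{3} + v_{4} + v_{5} + v_{10} = v_{8} — sig = [4:1]
  • {0,2,5,7,10}:  v_{0} + v_{2} + v_{5} + v_{7} + v_{10} = v_{9} — sig = [5:1]
  • {0,4,6,7,10}:  v_{0} + v_{4} + v_{6} + v_{7} + v_{10} = v_{11} — sig = [5:1]

Hence PRS(X_Σ) =
[[2:], [2:1], [2:1,1], [2:1,1], [2:1,1,1], [2:1,1,1], [2:1,1,1], [2:1,1,1], [2:1,1,1], [2:1,1,1], [2:1,1,1], [2:1,1,1,1], [2:1,1,1,1], [2:1,1,1,1], [2:1,1,2], [2:1,1,2], [2:1,2], [2:1,2,2], [3:], [3:], [4:1], [5:1], [5:1]]


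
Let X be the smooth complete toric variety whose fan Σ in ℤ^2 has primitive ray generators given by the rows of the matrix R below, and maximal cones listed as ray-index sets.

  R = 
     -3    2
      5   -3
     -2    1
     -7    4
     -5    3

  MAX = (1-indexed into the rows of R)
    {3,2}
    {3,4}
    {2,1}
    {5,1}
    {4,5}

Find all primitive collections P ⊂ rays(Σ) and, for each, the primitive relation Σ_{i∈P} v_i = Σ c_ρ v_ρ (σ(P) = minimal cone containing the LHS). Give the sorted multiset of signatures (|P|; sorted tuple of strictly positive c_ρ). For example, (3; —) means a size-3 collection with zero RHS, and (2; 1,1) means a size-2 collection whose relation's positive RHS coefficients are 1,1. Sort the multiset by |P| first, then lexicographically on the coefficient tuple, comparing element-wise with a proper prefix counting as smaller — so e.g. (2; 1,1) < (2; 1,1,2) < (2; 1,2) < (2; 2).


Δ(Σ) — 5 vertices, 5 min non-faces:

  {2,5}:  v_{2} + v_{5} = 0  →  sig = (2; —)
  {1,3}:  v_{1} + v_{3} = v_{5}  →  sig = (2; 1)
  {2,4}:  v_{2} + v_{4} = v_{3}  →  sig = (2; 1)
  {3,5}:  v_{3} + v_{5} = v_{4}  →  sig = (2; 1)
  {1,4}:  v_{1} + v_{4} = 2·v_{5}  →  sig = (2; 2)

so the primitive-relation signature multiset is
{ (2; —),  (2; 1) ×3,  (2; 2) }


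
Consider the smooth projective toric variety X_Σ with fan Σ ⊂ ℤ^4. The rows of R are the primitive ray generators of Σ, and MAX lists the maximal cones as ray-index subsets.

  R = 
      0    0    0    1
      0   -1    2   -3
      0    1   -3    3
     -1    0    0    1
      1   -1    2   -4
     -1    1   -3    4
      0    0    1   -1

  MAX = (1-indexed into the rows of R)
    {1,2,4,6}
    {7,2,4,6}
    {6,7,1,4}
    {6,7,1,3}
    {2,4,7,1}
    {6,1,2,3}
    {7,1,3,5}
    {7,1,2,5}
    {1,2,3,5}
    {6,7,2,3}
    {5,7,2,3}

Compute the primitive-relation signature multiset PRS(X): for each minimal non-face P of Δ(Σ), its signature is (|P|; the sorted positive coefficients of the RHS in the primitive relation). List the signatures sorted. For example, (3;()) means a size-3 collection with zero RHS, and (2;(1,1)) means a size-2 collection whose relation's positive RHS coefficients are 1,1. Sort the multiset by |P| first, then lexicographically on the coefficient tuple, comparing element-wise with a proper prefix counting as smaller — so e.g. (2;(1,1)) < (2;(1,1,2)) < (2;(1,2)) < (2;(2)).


Primitive collections (5):

  • {3,4}:  v_{3} + v_{4} = v_{6}  ⇒ sig = (2;(1))
  • {4,5}:  v_{4} + v_{5} = v_{2}  ⇒ sig = (2;(1))
  • {5,6}:  v_{5} + v_{6} = v_{2} + v_{3}  ⇒ sig = (2;(1,1))
  • {1,2,3,7}:  v_{1} + v_{2} + v_{3} + v_{7} = 0  ⇒ sig = (4;())
  • {1,2,6,7}:  v_{1} + v_{2} + v_{6} + v_{7} = v_{4}  ⇒ sig = (4;(1))

so the primitive-relation signature multiset is
{ (2;(1)) ×2,  (2;(1,1)),  (4;()),  (4;(1)) }


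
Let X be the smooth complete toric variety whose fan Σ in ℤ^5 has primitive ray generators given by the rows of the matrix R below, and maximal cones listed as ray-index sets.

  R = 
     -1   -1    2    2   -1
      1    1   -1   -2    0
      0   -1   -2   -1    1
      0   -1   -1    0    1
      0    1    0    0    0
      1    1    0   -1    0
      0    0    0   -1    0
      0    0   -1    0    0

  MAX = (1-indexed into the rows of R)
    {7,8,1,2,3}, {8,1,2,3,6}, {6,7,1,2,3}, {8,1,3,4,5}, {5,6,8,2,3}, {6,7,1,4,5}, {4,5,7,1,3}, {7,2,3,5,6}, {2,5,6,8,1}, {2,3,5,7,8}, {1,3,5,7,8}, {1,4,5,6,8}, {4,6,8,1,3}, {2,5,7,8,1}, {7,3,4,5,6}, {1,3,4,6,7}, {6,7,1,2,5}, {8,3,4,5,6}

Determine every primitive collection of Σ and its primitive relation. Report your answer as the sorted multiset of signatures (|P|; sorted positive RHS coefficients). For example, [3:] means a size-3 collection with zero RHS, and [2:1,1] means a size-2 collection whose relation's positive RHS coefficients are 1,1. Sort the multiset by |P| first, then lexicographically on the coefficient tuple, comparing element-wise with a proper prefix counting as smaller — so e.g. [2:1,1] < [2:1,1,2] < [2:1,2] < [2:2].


Δ(Σ) — 8 vertices, 5 min non-faces:

  {2,4}:  v_{2} + v_{4} = v_{3} + v_{6} — sig = [2:1,1]
  {4,7,8}:  v_{4} + v_{7} + v_{8} = v_{3} — sig = [3:1]
  {6,7,8}:  v_{6} + v_{7} + v_{8} = v_{2} — sig = [3:1]
  {1,3,5,6}:  v_{1} + v_{3} + v_{5} + v_{6} = 0 — sig = [4:]
  {1,2,3,5}:  v_{1} + v_{2} + v_{3} + v_{5} = v_{7} + v_{8} — sig = [4:1,1]

Signatures (|P|; sorted positive RHS coefficients), sorted:
{ [2:1,1],  [3:1] ×2,  [4:],  [4:1,1] }


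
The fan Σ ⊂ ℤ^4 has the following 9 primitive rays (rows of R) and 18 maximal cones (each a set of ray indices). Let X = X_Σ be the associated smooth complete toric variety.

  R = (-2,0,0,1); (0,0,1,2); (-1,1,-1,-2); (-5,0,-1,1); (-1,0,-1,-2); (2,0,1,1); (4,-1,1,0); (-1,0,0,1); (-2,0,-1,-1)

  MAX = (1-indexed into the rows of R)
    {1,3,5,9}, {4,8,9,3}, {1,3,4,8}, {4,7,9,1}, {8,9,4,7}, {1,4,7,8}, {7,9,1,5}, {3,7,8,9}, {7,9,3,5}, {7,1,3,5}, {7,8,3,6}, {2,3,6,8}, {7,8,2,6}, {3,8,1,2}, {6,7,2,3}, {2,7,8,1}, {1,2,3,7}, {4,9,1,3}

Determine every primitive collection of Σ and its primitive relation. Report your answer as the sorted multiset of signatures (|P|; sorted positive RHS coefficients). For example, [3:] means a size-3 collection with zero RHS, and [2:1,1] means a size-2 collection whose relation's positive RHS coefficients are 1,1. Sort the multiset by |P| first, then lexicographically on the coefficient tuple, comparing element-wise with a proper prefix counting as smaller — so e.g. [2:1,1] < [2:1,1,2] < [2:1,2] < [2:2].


14 minimal non-faces of Δ(Σ) (on 9 rays):

  P = {6,9}:  v_{6} + v_{9} = 0 — sig = [2:]
  P = {1,6}:  v_{1} + v_{6} = v_{2} — sig = [2:1]
  P = {2,9}:  v_{2} + v_{9} = v_{1} — sig = [2:1]
  P = {5,8}:  v_{5} + v_{8} = v_{9} — sig = [2:1]
  P = {4,6}:  v_{4} + v_{6} = v_{1} + v_{8} — sig = [2:1,1]
  P = {5,6}:  v_{5} + v_{6} = v_{1} + v_{3} + v_{7} — sig = [2:1,1,1]
  P = {2,5}:  v_{2} + v_{5} = 2·v_{1} + v_{3} + v_{7} — sig = [2:1,1,2]
  P = {2,4}:  v_{2} + v_{4} = 2·v_{1} + v_{8} — sig = [2:1,2]
  P = {4,5}:  v_{4} + v_{5} = v_{1} + 2·v_{9} — sig = [2:1,2]
  P = {1,8,9}:  v_{1} + v_{8} + v_{9} = v_{4} — sig = [3:1]
  P = {3,4,7}:  v_{3} + v_{4} + v_{7} = v_{9} — sig = [3:1]
  P = {1,3,7,8}:  v_{1} + v_{3} + v_{7} + v_{8} = 0 — sig = [4:]
  P = {1,3,7,9}:  v_{1} + v_{3} + v_{7} + v_{9} = v_{5} — sig = [4:1]
  P = {2,3,7,8}:  v_{2} + v_{3} + v_{7} + v_{8} = v_{6} — sig = [4:1]

Signatures (|P|; sorted positive RHS coefficients), sorted:
    |P|=2: 9 collections, coeffs (), (1), (1), (1), (1,1), (1,1,1), (1,1,2), (1,2), (1,2)
    |P|=3: 2 collections, coeffs (1), (1)
    |P|=4: 3 collections, coeffs (), (1), (1)


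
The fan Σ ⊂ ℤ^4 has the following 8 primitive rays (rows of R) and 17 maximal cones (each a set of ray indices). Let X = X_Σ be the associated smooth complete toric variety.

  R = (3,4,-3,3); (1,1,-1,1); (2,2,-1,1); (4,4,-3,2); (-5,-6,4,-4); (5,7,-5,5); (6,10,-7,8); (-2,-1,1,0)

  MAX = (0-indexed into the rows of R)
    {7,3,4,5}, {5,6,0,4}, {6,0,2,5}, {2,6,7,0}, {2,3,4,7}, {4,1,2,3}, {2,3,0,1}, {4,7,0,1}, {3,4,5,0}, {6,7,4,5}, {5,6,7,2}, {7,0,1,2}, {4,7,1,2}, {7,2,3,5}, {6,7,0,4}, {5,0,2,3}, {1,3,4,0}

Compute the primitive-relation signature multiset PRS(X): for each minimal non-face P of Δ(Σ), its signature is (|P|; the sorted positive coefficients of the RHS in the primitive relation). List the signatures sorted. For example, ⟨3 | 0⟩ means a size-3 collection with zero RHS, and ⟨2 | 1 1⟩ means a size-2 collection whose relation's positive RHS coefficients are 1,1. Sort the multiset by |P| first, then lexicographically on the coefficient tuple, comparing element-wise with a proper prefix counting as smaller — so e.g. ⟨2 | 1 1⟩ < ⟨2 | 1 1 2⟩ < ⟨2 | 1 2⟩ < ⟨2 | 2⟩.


The 9 primitive collections of Σ (r=8, n=4):

  P = {1,6}:  v_{1} + v_{6} = 3·v_{0} + v_{7}  so sig = ⟨2 | 1 3⟩
  P = {1,5}:  v_{1} + v_{5} = 2·v_{0}  so sig = ⟨2 | 2⟩
  P = {3,6}:  v_{3} + v_{6} = 2·v_{5}  so sig = ⟨2 | 2⟩
  P = {0,2,4}:  v_{0} + v_{2} + v_{4} = 0  so sig = ⟨3 | 0⟩
  P = {0,3,7}:  v_{0} + v_{3} + v_{7} = v_{5}  so sig = ⟨3 | 1⟩
  P = {0,5,7}:  v_{0} + v_{5} + v_{7} = v_{6}  so sig = ⟨3 | 1⟩
  P = {1,3,7}:  v_{1} + v_{3} + v_{7} = v_{0}  so sig = ⟨3 | 1⟩
  P = {2,4,5}:  v_{2} + v_{4} + v_{5} = v_{3} + v_{7}  so sig = ⟨3 | 1 1⟩
  P = {2,4,6}:  v_{2} + v_{4} + v_{6} = v_{5} + v_{7}  so sig = ⟨3 | 1 1⟩

Sorted signature multiset PRS(X):
    |P|=2: 3 collections, coeffs (1,3), (2), (2)
    |P|=3: 6 collections, coeffs (), (1), (1), (1), (1,1), (1,1)


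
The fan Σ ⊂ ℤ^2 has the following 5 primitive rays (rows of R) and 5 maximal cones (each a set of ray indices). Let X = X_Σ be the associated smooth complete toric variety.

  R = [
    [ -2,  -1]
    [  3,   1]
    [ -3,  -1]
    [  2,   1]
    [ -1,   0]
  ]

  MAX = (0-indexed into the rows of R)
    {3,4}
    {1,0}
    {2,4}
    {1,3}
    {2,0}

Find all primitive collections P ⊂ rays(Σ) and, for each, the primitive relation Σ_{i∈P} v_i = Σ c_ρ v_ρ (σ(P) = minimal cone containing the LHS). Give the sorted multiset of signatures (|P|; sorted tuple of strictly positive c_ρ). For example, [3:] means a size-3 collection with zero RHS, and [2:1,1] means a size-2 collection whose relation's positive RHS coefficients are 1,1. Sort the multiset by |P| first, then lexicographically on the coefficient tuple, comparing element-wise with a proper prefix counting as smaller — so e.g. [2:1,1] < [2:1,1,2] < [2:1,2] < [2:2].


The 5 primitive collections of Σ (r=5, n=2):

  {0,3}:  v_{0} + v_{3} = 0  so sig = [2:]
  {1,2}:  v_{1} + v_{2} = 0  so sig = [2:]
  {0,4}:  v_{0} + v_{4} = v_{2}  so sig = [2:1]
  {1,4}:  v_{1} + v_{4} = v_{3}  so sig = [2:1]
  {2,3}:  v_{2} + v_{3} = v_{4}  so sig = [2:1]

so the primitive-relation signature multiset is
    |P|=2: 5 collections, coeffs (), (), (1), (1), (1)


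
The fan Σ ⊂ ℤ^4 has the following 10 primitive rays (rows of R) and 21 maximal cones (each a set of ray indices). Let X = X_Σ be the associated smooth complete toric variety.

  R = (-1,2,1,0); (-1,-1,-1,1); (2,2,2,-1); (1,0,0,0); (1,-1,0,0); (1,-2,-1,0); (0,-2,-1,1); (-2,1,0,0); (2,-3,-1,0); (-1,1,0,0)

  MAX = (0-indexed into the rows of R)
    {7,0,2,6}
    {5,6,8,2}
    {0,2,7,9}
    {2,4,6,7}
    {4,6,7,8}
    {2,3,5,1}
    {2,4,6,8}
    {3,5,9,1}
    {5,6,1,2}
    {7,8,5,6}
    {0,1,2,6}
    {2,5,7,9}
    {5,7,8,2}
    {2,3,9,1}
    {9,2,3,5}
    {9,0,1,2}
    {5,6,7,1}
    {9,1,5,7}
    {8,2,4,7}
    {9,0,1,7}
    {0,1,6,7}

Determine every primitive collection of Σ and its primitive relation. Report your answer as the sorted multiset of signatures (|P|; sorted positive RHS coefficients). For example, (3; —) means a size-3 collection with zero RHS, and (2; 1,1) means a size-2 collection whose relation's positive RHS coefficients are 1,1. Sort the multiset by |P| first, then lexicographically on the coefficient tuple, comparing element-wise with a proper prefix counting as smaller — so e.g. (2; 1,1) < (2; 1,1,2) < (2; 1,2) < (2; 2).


Minimal non-faces — 18 found among 10 rays, 21 max cones:

  P = {0,5}:  v_{0} + v_{5} = 0 — sig = (2; —)
  P = {4,9}:  v_{4} + v_{9} = 0 — sig = (2; —)
  P = {0,8}:  v_{0} + v_{8} = v_{4} — sig = (2; 1)
  P = {1,4}:  v_{1} + v_{4} = v_{6} — sig = (2; 1)
  P = {3,7}:  v_{3} + v_{7} = v_{9} — sig = (2; 1)
  P = {4,5}:  v_{4} + v_{5} = v_{8} — sig = (2; 1)
  P = {6,9}:  v_{6} + v_{9} = v_{1} — sig = (2; 1)
  P = {8,9}:  v_{8} + v_{9} = v_{5} — sig = (2; 1)
  P = {1,8}:  v_{1} + v_{8} = v_{5} + v_{6} — sig = (2; 1,1)
  P = {0,3}:  v_{0} + v_{3} = v_{1} + v_{2} + v_{9} — sig = (2; 1,1,1)
  P = {0,4}:  v_{0} + v_{4} = v_{2} + v_{6} + v_{7} — sig = (2; 1,1,1)
  P = {3,4}:  v_{3} + v_{4} = v_{1} + v_{2} + v_{5} — sig = (2; 1,1,1)
  P = {3,6}:  v_{3} + v_{6} = 2·v_{1} + v_{2} + v_{5} — sig = (2; 1,1,2)
  P = {3,8}:  v_{3} + v_{8} = v_{1} + v_{2} + 2·v_{5} — sig = (2; 1,1,2)
  P = {1,2,7}:  v_{1} + v_{2} + v_{7} = v_{0} — sig = (3; 1)
  P = {1,2,5,9}:  v_{1} + v_{2} + v_{5} + v_{9} = v_{3} — sig = (4; 1)
  P = {2,5,6,7}:  v_{2} + v_{5} + v_{6} + v_{7} = v_{4} — sig = (4; 1)
  P = {2,6,7,8}:  v_{2} + v_{6} + v_{7} + v_{8} = 2·v_{4} — sig = (4; 2)

Signatures (|P|; sorted positive RHS coefficients), sorted:
{ (2; —) ×2,  (2; 1) ×6,  (2; 1,1),  (2; 1,1,1) ×3,  (2; 1,1,2) ×2,  (3; 1),  (4; 1) ×2,  (4; 2) }
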